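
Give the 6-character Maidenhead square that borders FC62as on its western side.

Longitude subsquare a = 0; −1 → -1, wraps to 23 = x, carry into square.
Longitude square 6; −1 → 5.
The latitude characters are unchanged.

FC52xs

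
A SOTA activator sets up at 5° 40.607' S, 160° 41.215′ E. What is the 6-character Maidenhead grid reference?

RI04ih

Shift to the Maidenhead origin (180°W, 90°S): lon 340.6869, lat 84.3232.
Field: 340.6869/20 → 17 → R, 84.3232/10 → 8 → I; chars RI.
Square: 0.6869/2 → 0, 4.3232/1 → 4; chars 04.
Subsquare: 0.6869/0.0833333 → 8 → i, 0.3232/0.0416667 → 7 → h; chars ih.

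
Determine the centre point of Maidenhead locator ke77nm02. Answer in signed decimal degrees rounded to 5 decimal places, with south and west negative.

-42.48958, 35.08750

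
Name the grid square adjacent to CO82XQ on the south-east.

CO92ap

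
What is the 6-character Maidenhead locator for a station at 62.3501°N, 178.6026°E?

RP92hi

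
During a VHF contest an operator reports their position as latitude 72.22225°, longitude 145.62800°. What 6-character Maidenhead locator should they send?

QQ22tf

Shift to the Maidenhead origin (180°W, 90°S): lon 325.6280, lat 162.2223.
Field: 325.6280/20 → 16 → Q, 162.2223/10 → 16 → Q; chars QQ.
Square: 5.6280/2 → 2, 2.2223/1 → 2; chars 22.
Subsquare: 1.6280/0.0833333 → 19 → t, 0.2223/0.0416667 → 5 → f; chars tf.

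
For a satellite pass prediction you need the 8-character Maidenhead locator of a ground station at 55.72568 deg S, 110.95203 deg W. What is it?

DD44mg55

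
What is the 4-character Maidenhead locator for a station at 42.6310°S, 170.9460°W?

Shift to the Maidenhead origin (180°W, 90°S): lon 9.05, lat 47.37.
Field: lon ⌊9.05/20⌋ = 0 → A; lat ⌊47.37/10⌋ = 4 → E.
Square: lon ⌊9.05/2⌋ = 4; lat ⌊7.37/1⌋ = 7.

AE47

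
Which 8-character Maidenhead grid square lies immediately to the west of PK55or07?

Longitude extended square 0; −1 → -1, wraps to 9, carry into subsquare.
Longitude subsquare o = 14; −1 → 13 = n.
The latitude characters are unchanged.

PK55nr97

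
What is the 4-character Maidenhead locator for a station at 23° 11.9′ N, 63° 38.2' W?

FL83

Shift to the Maidenhead origin (180°W, 90°S): lon 116.36, lat 113.20.
Field: 116.36/20 → 5 → F, 113.20/10 → 11 → L; chars FL.
Square: 16.36/2 → 8, 3.20/1 → 3; chars 83.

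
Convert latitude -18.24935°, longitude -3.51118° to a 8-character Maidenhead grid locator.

IH81fs80

Add 180° to longitude and 90° to latitude: 176.48882, 71.75065.
Field: 176.48882/20 → 8 → I, 71.75065/10 → 7 → H; chars IH.
Square: 16.48882/2 → 8, 1.75065/1 → 1; chars 81.
Subsquare: 0.48882/0.0833333 → 5 → f, 0.75065/0.0416667 → 18 → s; chars fs.
Extended square: 0.07215/0.00833333 → 8, 0.00065/0.00416667 → 0; chars 80.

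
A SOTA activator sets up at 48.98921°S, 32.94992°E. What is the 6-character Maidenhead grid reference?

KE61la

Add 180° to longitude and 90° to latitude: 212.9499, 41.0108.
Field (20°×10°, letters A–R): 212.9499/20 → 10 → K, 41.0108/10 → 4 → E; chars KE.
Square (2°×1°, digits 0–9): 12.9499/2 → 6, 1.0108/1 → 1; chars 61.
Subsquare (5′×2.5′, letters a–x): 0.9499/0.0833333 → 11 → l, 0.0108/0.0416667 → 0 → a; chars la.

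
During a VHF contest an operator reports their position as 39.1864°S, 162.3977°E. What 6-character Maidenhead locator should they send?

Offset from 180°W / 90°S: lon 342.3977°, lat 50.8136°.
Field: lon ⌊342.3977/20⌋ = 17 → R; lat ⌊50.8136/10⌋ = 5 → F.
Square: lon ⌊2.3977/2⌋ = 1; lat ⌊0.8136/1⌋ = 0.
Subsquare: lon ⌊0.3977/0.0833333⌋ = 4 → e; lat ⌊0.8136/0.0416667⌋ = 19 → t.

RF10et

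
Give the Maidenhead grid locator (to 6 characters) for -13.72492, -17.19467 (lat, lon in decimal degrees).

IH16jg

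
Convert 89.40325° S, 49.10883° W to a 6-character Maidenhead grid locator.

GA50ko

Shift to the Maidenhead origin (180°W, 90°S): lon 130.8912, lat 0.5968.
Field: lon ⌊130.8912/20⌋ = 6 → G; lat ⌊0.5968/10⌋ = 0 → A.
Square: lon ⌊10.8912/2⌋ = 5; lat ⌊0.5968/1⌋ = 0.
Subsquare: lon ⌊0.8912/0.0833333⌋ = 10 → k; lat ⌊0.5968/0.0416667⌋ = 14 → o.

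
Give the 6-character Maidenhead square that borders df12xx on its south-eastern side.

DF22aw

Longitude subsquare x = 23; +1 → 24, wraps to 0 = a, carry into square.
Longitude square 1; +1 → 2.
Latitude subsquare x = 23; −1 → 22 = w.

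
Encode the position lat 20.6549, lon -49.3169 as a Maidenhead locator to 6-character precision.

GL50ip

Offset from 180°W / 90°S: lon 130.6831°, lat 110.6549°.
Field (20°×10°, letters A–R): 130.6831/20 → 6 → G, 110.6549/10 → 11 → L; chars GL.
Square (2°×1°, digits 0–9): 10.6831/2 → 5, 0.6549/1 → 0; chars 50.
Subsquare (5′×2.5′, letters a–x): 0.6831/0.0833333 → 8 → i, 0.6549/0.0416667 → 15 → p; chars ip.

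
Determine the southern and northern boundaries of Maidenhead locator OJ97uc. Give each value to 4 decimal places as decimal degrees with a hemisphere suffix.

7.0833° N, 7.1250° N

Field O=14, J=9: +14·20° lon, +9·10° lat → SW at lon 100°, lat 0°.
Square 9, 7: +9·2° lon, +7·1° lat → SW at lon 118°, lat 7°.
Subsquare u=20, c=2: +20·0.0833333° lon, +2·0.0416667° lat → SW at lon 119.667°, lat 7.08333°.
Cell spans 0.0833333° lon × 0.0416667° lat.
south 7.0833° N, north 7.1250° N.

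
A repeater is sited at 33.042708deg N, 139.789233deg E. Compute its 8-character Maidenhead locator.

Add 180° to longitude and 90° to latitude: 319.78923, 123.04271.
Field: 319.78923/20 → 15 → P, 123.04271/10 → 12 → M; chars PM.
Square: 19.78923/2 → 9, 3.04271/1 → 3; chars 93.
Subsquare: 1.78923/0.0833333 → 21 → v, 0.04271/0.0416667 → 1 → b; chars vb.
Extended square: 0.03923/0.00833333 → 4, 0.00104/0.00416667 → 0; chars 40.

PM93vb40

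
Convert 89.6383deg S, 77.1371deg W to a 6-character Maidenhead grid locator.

FA10ki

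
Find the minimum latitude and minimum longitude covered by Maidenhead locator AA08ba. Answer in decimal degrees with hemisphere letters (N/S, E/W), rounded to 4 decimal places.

Field A=0, A=0: +0·20° lon, +0·10° lat → SW at lon -180°, lat -90°.
Square 0, 8: +0·2° lon, +8·1° lat → SW at lon -180°, lat -82°.
Subsquare b=1, a=0: +1·0.0833333° lon, +0·0.0416667° lat → SW at lon -179.917°, lat -82°.
latitude 82.0000° S, longitude 179.9167° W.

82.0000° S, 179.9167° W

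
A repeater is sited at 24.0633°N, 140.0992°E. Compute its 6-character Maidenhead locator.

Offset from 180°W / 90°S: lon 320.0992°, lat 114.0633°.
Field: lon ⌊320.0992/20⌋ = 16 → Q; lat ⌊114.0633/10⌋ = 11 → L.
Square: lon ⌊0.0992/2⌋ = 0; lat ⌊4.0633/1⌋ = 4.
Subsquare: lon ⌊0.0992/0.0833333⌋ = 1 → b; lat ⌊0.0633/0.0416667⌋ = 1 → b.

QL04bb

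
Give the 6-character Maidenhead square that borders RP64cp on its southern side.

RP64co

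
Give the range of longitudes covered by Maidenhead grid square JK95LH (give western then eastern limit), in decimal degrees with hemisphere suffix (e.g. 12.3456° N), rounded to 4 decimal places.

18.9167° E, 19.0000° E

Field J=9, K=10: +9·20° lon, +10·10° lat → SW at lon 0°, lat 10°.
Square 9, 5: +9·2° lon, +5·1° lat → SW at lon 18°, lat 15°.
Subsquare l=11, h=7: +11·0.0833333° lon, +7·0.0416667° lat → SW at lon 18.9167°, lat 15.2917°.
Cell spans 0.0833333° lon × 0.0416667° lat.
west 18.9167° E, east 19.0000° E.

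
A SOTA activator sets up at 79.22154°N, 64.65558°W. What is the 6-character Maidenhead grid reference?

Shift to the Maidenhead origin (180°W, 90°S): lon 115.3444, lat 169.2215.
Field: lon ⌊115.3444/20⌋ = 5 → F; lat ⌊169.2215/10⌋ = 16 → Q.
Square: lon ⌊15.3444/2⌋ = 7; lat ⌊9.2215/1⌋ = 9.
Subsquare: lon ⌊1.3444/0.0833333⌋ = 16 → q; lat ⌊0.2215/0.0416667⌋ = 5 → f.

FQ79qf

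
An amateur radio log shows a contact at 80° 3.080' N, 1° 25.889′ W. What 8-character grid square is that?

Add 180° to longitude and 90° to latitude: 178.56852, 170.05133.
Field (20°×10°, letters A–R): 178.56852/20 → 8 → I, 170.05133/10 → 17 → R; chars IR.
Square (2°×1°, digits 0–9): 18.56852/2 → 9, 0.05133/1 → 0; chars 90.
Subsquare (5′×2.5′, letters a–x): 0.56852/0.0833333 → 6 → g, 0.05133/0.0416667 → 1 → b; chars gb.
Extended square (30″×15″, digits 0–9): 0.06852/0.00833333 → 8, 0.00967/0.00416667 → 2; chars 82.

IR90gb82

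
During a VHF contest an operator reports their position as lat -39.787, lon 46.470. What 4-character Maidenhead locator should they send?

Add 180° to longitude and 90° to latitude: 226.47, 50.21.
Field: lon ⌊226.47/20⌋ = 11 → L; lat ⌊50.21/10⌋ = 5 → F.
Square: lon ⌊6.47/2⌋ = 3; lat ⌊0.21/1⌋ = 0.

LF30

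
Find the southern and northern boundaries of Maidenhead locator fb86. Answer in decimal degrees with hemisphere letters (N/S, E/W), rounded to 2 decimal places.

74.00° S, 73.00° S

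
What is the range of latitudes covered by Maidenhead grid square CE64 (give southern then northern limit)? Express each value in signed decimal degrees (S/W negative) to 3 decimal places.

-46.000, -45.000

Field C=2, E=4: +2·20° lon, +4·10° lat → SW at lon -140°, lat -50°.
Square 6, 4: +6·2° lon, +4·1° lat → SW at lon -128°, lat -46°.
Cell spans 2° lon × 1° lat.
south -46.000, north -45.000.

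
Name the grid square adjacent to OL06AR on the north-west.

Longitude subsquare a = 0; −1 → -1, wraps to 23 = x, carry into square.
Longitude square 0; −1 → -1, wraps to 9, carry into field.
Longitude field O = 14; −1 → 13 = N.
Latitude subsquare r = 17; +1 → 18 = s.

NL96xs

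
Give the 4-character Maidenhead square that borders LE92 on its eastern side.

Longitude square 9; +1 → 10, wraps to 0, carry into field.
Longitude field L = 11; +1 → 12 = M.
The latitude characters are unchanged.

ME02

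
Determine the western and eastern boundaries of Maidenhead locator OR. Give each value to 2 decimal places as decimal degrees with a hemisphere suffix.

100.00° E, 120.00° E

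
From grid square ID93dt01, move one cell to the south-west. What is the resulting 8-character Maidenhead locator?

ID93ct90

Longitude extended square 0; −1 → -1, wraps to 9, carry into subsquare.
Longitude subsquare d = 3; −1 → 2 = c.
Latitude extended square 1; −1 → 0.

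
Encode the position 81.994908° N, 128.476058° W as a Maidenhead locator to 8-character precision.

Add 180° to longitude and 90° to latitude: 51.52394, 171.99491.
Field: lon ⌊51.52394/20⌋ = 2 → C; lat ⌊171.99491/10⌋ = 17 → R.
Square: lon ⌊11.52394/2⌋ = 5; lat ⌊1.99491/1⌋ = 1.
Subsquare: lon ⌊1.52394/0.0833333⌋ = 18 → s; lat ⌊0.99491/0.0416667⌋ = 23 → x.
Extended square: lon ⌊0.02394/0.00833333⌋ = 2; lat ⌊0.03657/0.00416667⌋ = 8.

CR51sx28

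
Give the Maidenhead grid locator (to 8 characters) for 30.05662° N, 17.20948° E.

Shift to the Maidenhead origin (180°W, 90°S): lon 197.20948, lat 120.05662.
Field: lon ⌊197.20948/20⌋ = 9 → J; lat ⌊120.05662/10⌋ = 12 → M.
Square: lon ⌊17.20948/2⌋ = 8; lat ⌊0.05662/1⌋ = 0.
Subsquare: lon ⌊1.20948/0.0833333⌋ = 14 → o; lat ⌊0.05662/0.0416667⌋ = 1 → b.
Extended square: lon ⌊0.04281/0.00833333⌋ = 5; lat ⌊0.01495/0.00416667⌋ = 3.

JM80ob53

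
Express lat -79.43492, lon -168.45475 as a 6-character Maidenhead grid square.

AB50sn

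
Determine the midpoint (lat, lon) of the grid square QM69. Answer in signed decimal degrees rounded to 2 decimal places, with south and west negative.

Field Q=16, M=12: +16·20° lon, +12·10° lat → SW at lon 140°, lat 30°.
Square 6, 9: +6·2° lon, +9·1° lat → SW at lon 152°, lat 39°.
Cell spans 2° lon × 1° lat. Centre is SW corner plus half of each.
latitude 39.50, longitude 153.00.

39.50, 153.00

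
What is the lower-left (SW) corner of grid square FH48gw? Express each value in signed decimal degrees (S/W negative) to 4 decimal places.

-11.0833, -71.5000

Field F=5, H=7: +5·20° lon, +7·10° lat → SW at lon -80°, lat -20°.
Square 4, 8: +4·2° lon, +8·1° lat → SW at lon -72°, lat -12°.
Subsquare g=6, w=22: +6·0.0833333° lon, +22·0.0416667° lat → SW at lon -71.5°, lat -11.0833°.
latitude -11.0833, longitude -71.5000.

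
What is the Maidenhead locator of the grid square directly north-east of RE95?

AE06

Longitude square 9; +1 → 10, wraps to 0, carry into field.
Longitude field R = 17; +1 → 18, wraps to 0 = A, wrapping around the antimeridian.
Latitude square 5; +1 → 6.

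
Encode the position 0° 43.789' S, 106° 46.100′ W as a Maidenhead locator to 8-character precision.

DI69og74

Shift to the Maidenhead origin (180°W, 90°S): lon 73.23167, lat 89.27018.
Field (20°×10°, letters A–R): lon ⌊73.23167/20⌋ = 3 → D; lat ⌊89.27018/10⌋ = 8 → I.
Square (2°×1°, digits 0–9): lon ⌊13.23167/2⌋ = 6; lat ⌊9.27018/1⌋ = 9.
Subsquare (5′×2.5′, letters a–x): lon ⌊1.23167/0.0833333⌋ = 14 → o; lat ⌊0.27018/0.0416667⌋ = 6 → g.
Extended square (30″×15″, digits 0–9): lon ⌊0.06500/0.00833333⌋ = 7; lat ⌊0.02018/0.00416667⌋ = 4.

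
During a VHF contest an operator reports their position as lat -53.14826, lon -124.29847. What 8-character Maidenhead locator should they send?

Offset from 180°W / 90°S: lon 55.70153°, lat 36.85174°.
Field: lon ⌊55.70153/20⌋ = 2 → C; lat ⌊36.85174/10⌋ = 3 → D.
Square: lon ⌊15.70153/2⌋ = 7; lat ⌊6.85174/1⌋ = 6.
Subsquare: lon ⌊1.70153/0.0833333⌋ = 20 → u; lat ⌊0.85174/0.0416667⌋ = 20 → u.
Extended square: lon ⌊0.03486/0.00833333⌋ = 4; lat ⌊0.01841/0.00416667⌋ = 4.

CD76uu44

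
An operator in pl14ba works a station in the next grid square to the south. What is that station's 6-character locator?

Latitude subsquare a = 0; −1 → -1, wraps to 23 = x, carry into square.
Latitude square 4; −1 → 3.
The longitude characters are unchanged.

PL13bx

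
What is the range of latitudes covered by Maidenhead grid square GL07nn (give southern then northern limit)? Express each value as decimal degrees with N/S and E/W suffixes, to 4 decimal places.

27.5417° N, 27.5833° N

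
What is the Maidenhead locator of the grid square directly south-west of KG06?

Longitude square 0; −1 → -1, wraps to 9, carry into field.
Longitude field K = 10; −1 → 9 = J.
Latitude square 6; −1 → 5.

JG95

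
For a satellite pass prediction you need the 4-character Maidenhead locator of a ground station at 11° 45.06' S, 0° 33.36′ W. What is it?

IH98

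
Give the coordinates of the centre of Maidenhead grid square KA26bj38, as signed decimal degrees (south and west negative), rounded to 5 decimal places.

-83.58958, 24.11250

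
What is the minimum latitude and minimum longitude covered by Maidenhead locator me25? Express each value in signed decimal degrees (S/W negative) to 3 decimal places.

Field M=12, E=4: +12·20° lon, +4·10° lat → SW at lon 60°, lat -50°.
Square 2, 5: +2·2° lon, +5·1° lat → SW at lon 64°, lat -45°.
latitude -45.000, longitude 64.000.

-45.000, 64.000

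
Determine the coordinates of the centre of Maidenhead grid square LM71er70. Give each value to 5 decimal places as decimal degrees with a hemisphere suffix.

Field L=11, M=12: +11·20° lon, +12·10° lat → SW at lon 40°, lat 30°.
Square 7, 1: +7·2° lon, +1·1° lat → SW at lon 54°, lat 31°.
Subsquare e=4, r=17: +4·0.0833333° lon, +17·0.0416667° lat → SW at lon 54.3333°, lat 31.7083°.
Extended square 7, 0: +7·0.00833333° lon, +0·0.00416667° lat → SW at lon 54.3917°, lat 31.7083°.
Cell spans 0.00833333° lon × 0.00416667° lat. Centre is SW corner plus half of each.
latitude 31.71042° N, longitude 54.39583° E.

31.71042° N, 54.39583° E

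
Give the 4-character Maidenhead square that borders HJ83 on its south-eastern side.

HJ92

Longitude square 8; +1 → 9.
Latitude square 3; −1 → 2.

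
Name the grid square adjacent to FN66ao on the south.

FN66an

Latitude subsquare o = 14; −1 → 13 = n.
The longitude characters are unchanged.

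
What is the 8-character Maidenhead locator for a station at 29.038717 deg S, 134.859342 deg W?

CG20nx60

Add 180° to longitude and 90° to latitude: 45.14066, 60.96128.
Field: 45.14066/20 → 2 → C, 60.96128/10 → 6 → G; chars CG.
Square: 5.14066/2 → 2, 0.96128/1 → 0; chars 20.
Subsquare: 1.14066/0.0833333 → 13 → n, 0.96128/0.0416667 → 23 → x; chars nx.
Extended square: 0.05732/0.00833333 → 6, 0.00295/0.00416667 → 0; chars 60.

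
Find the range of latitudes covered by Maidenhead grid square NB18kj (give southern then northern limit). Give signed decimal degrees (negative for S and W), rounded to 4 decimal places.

-71.6250, -71.5833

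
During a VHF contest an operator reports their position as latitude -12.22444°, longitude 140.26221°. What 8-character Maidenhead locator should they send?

QH07ds16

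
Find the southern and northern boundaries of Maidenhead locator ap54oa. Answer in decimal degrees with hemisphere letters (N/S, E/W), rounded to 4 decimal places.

Field A=0, P=15: +0·20° lon, +15·10° lat → SW at lon -180°, lat 60°.
Square 5, 4: +5·2° lon, +4·1° lat → SW at lon -170°, lat 64°.
Subsquare o=14, a=0: +14·0.0833333° lon, +0·0.0416667° lat → SW at lon -168.833°, lat 64°.
Cell spans 0.0833333° lon × 0.0416667° lat.
south 64.0000° N, north 64.0417° N.

64.0000° N, 64.0417° N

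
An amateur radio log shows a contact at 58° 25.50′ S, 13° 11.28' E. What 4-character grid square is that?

JD61

Add 180° to longitude and 90° to latitude: 193.19, 31.58.
Field: 193.19/20 → 9 → J, 31.58/10 → 3 → D; chars JD.
Square: 13.19/2 → 6, 1.58/1 → 1; chars 61.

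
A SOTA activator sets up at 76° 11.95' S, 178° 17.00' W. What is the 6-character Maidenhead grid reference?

AB03ut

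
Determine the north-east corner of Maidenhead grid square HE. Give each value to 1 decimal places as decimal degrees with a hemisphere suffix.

40.0° S, 20.0° W

Field H=7, E=4: +7·20° lon, +4·10° lat → SW at lon -40°, lat -50°.
Cell spans 20° lon × 10° lat. NE corner is SW corner plus one full cell.
latitude 40.0° S, longitude 20.0° W.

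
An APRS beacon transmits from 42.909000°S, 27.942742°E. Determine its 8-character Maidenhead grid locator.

KE37xc31

Offset from 180°W / 90°S: lon 207.94274°, lat 47.09100°.
Field: lon ⌊207.94274/20⌋ = 10 → K; lat ⌊47.09100/10⌋ = 4 → E.
Square: lon ⌊7.94274/2⌋ = 3; lat ⌊7.09100/1⌋ = 7.
Subsquare: lon ⌊1.94274/0.0833333⌋ = 23 → x; lat ⌊0.09100/0.0416667⌋ = 2 → c.
Extended square: lon ⌊0.02608/0.00833333⌋ = 3; lat ⌊0.00767/0.00416667⌋ = 1.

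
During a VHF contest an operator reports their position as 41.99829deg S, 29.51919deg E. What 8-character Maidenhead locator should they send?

Add 180° to longitude and 90° to latitude: 209.51919, 48.00171.
Field (20°×10°, letters A–R): lon ⌊209.51919/20⌋ = 10 → K; lat ⌊48.00171/10⌋ = 4 → E.
Square (2°×1°, digits 0–9): lon ⌊9.51919/2⌋ = 4; lat ⌊8.00171/1⌋ = 8.
Subsquare (5′×2.5′, letters a–x): lon ⌊1.51919/0.0833333⌋ = 18 → s; lat ⌊0.00171/0.0416667⌋ = 0 → a.
Extended square (30″×15″, digits 0–9): lon ⌊0.01919/0.00833333⌋ = 2; lat ⌊0.00171/0.00416667⌋ = 0.

KE48sa20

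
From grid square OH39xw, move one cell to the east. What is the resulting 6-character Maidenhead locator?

OH49aw

Longitude subsquare x = 23; +1 → 24, wraps to 0 = a, carry into square.
Longitude square 3; +1 → 4.
The latitude characters are unchanged.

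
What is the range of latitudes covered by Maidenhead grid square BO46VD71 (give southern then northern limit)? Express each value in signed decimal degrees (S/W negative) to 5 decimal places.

Field B=1, O=14: +1·20° lon, +14·10° lat → SW at lon -160°, lat 50°.
Square 4, 6: +4·2° lon, +6·1° lat → SW at lon -152°, lat 56°.
Subsquare v=21, d=3: +21·0.0833333° lon, +3·0.0416667° lat → SW at lon -150.25°, lat 56.125°.
Extended square 7, 1: +7·0.00833333° lon, +1·0.00416667° lat → SW at lon -150.192°, lat 56.1292°.
Cell spans 0.00833333° lon × 0.00416667° lat.
south 56.12917, north 56.13333.

56.12917, 56.13333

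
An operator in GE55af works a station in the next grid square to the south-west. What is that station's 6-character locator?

GE45xe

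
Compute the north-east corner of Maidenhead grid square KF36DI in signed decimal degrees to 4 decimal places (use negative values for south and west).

Field K=10, F=5: +10·20° lon, +5·10° lat → SW at lon 20°, lat -40°.
Square 3, 6: +3·2° lon, +6·1° lat → SW at lon 26°, lat -34°.
Subsquare d=3, i=8: +3·0.0833333° lon, +8·0.0416667° lat → SW at lon 26.25°, lat -33.6667°.
Cell spans 0.0833333° lon × 0.0416667° lat. NE corner is SW corner plus one full cell.
latitude -33.6250, longitude 26.3333.

-33.6250, 26.3333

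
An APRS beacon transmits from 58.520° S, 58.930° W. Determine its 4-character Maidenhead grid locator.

GD01

Offset from 180°W / 90°S: lon 121.07°, lat 31.48°.
Field: lon ⌊121.07/20⌋ = 6 → G; lat ⌊31.48/10⌋ = 3 → D.
Square: lon ⌊1.07/2⌋ = 0; lat ⌊1.48/1⌋ = 1.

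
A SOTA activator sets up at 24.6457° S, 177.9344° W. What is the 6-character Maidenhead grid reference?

Add 180° to longitude and 90° to latitude: 2.0656, 65.3543.
Field: lon ⌊2.0656/20⌋ = 0 → A; lat ⌊65.3543/10⌋ = 6 → G.
Square: lon ⌊2.0656/2⌋ = 1; lat ⌊5.3543/1⌋ = 5.
Subsquare: lon ⌊0.0656/0.0833333⌋ = 0 → a; lat ⌊0.3543/0.0416667⌋ = 8 → i.

AG15ai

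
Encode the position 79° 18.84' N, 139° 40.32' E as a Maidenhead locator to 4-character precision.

PQ99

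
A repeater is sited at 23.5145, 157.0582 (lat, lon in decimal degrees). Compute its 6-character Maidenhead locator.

QL83mm

Offset from 180°W / 90°S: lon 337.0582°, lat 113.5145°.
Field: 337.0582/20 → 16 → Q, 113.5145/10 → 11 → L; chars QL.
Square: 17.0582/2 → 8, 3.5145/1 → 3; chars 83.
Subsquare: 1.0582/0.0833333 → 12 → m, 0.5145/0.0416667 → 12 → m; chars mm.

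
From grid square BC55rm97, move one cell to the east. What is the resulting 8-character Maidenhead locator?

BC55sm07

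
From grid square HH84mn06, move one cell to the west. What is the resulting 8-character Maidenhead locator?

Longitude extended square 0; −1 → -1, wraps to 9, carry into subsquare.
Longitude subsquare m = 12; −1 → 11 = l.
The latitude characters are unchanged.

HH84ln96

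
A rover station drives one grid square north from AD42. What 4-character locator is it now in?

Latitude square 2; +1 → 3.
The longitude characters are unchanged.

AD43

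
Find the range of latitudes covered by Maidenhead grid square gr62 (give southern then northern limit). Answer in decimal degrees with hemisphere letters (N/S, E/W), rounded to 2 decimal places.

82.00° N, 83.00° N

Field G=6, R=17: +6·20° lon, +17·10° lat → SW at lon -60°, lat 80°.
Square 6, 2: +6·2° lon, +2·1° lat → SW at lon -48°, lat 82°.
Cell spans 2° lon × 1° lat.
south 82.00° N, north 83.00° N.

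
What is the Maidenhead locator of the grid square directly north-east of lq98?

Longitude square 9; +1 → 10, wraps to 0, carry into field.
Longitude field L = 11; +1 → 12 = M.
Latitude square 8; +1 → 9.

MQ09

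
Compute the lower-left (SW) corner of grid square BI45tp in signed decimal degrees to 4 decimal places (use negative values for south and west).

-4.3750, -150.4167

Field B=1, I=8: +1·20° lon, +8·10° lat → SW at lon -160°, lat -10°.
Square 4, 5: +4·2° lon, +5·1° lat → SW at lon -152°, lat -5°.
Subsquare t=19, p=15: +19·0.0833333° lon, +15·0.0416667° lat → SW at lon -150.417°, lat -4.375°.
latitude -4.3750, longitude -150.4167.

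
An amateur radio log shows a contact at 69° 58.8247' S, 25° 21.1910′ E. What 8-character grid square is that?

KC20qa24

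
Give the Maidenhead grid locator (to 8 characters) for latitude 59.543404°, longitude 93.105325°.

NO69nn20

Shift to the Maidenhead origin (180°W, 90°S): lon 273.10532, lat 149.54340.
Field: lon ⌊273.10532/20⌋ = 13 → N; lat ⌊149.54340/10⌋ = 14 → O.
Square: lon ⌊13.10532/2⌋ = 6; lat ⌊9.54340/1⌋ = 9.
Subsquare: lon ⌊1.10532/0.0833333⌋ = 13 → n; lat ⌊0.54340/0.0416667⌋ = 13 → n.
Extended square: lon ⌊0.02199/0.00833333⌋ = 2; lat ⌊0.00174/0.00416667⌋ = 0.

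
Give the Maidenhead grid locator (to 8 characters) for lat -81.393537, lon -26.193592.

HA68vo65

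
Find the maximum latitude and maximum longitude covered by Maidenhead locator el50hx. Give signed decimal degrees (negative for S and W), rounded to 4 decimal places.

Field E=4, L=11: +4·20° lon, +11·10° lat → SW at lon -100°, lat 20°.
Square 5, 0: +5·2° lon, +0·1° lat → SW at lon -90°, lat 20°.
Subsquare h=7, x=23: +7·0.0833333° lon, +23·0.0416667° lat → SW at lon -89.4167°, lat 20.9583°.
Cell spans 0.0833333° lon × 0.0416667° lat. NE corner is SW corner plus one full cell.
latitude 21.0000, longitude -89.3333.

21.0000, -89.3333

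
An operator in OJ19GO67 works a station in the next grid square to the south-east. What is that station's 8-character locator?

Longitude extended square 6; +1 → 7.
Latitude extended square 7; −1 → 6.

OJ19go76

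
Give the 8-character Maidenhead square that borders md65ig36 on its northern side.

Latitude extended square 6; +1 → 7.
The longitude characters are unchanged.

MD65ig37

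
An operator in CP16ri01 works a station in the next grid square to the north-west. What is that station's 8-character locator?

CP16qi92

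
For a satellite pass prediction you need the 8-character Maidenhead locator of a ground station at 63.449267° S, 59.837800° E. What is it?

Shift to the Maidenhead origin (180°W, 90°S): lon 239.83780, lat 26.55073.
Field: lon ⌊239.83780/20⌋ = 11 → L; lat ⌊26.55073/10⌋ = 2 → C.
Square: lon ⌊19.83780/2⌋ = 9; lat ⌊6.55073/1⌋ = 6.
Subsquare: lon ⌊1.83780/0.0833333⌋ = 22 → w; lat ⌊0.55073/0.0416667⌋ = 13 → n.
Extended square: lon ⌊0.00447/0.00833333⌋ = 0; lat ⌊0.00907/0.00416667⌋ = 2.

LC96wn02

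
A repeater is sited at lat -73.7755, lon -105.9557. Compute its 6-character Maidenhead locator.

DB76af

Add 180° to longitude and 90° to latitude: 74.0443, 16.2245.
Field: 74.0443/20 → 3 → D, 16.2245/10 → 1 → B; chars DB.
Square: 14.0443/2 → 7, 6.2245/1 → 6; chars 76.
Subsquare: 0.0443/0.0833333 → 0 → a, 0.2245/0.0416667 → 5 → f; chars af.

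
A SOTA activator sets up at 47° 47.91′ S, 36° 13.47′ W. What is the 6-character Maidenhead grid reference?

HE12ve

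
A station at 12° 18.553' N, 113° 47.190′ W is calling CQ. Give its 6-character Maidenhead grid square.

Offset from 180°W / 90°S: lon 66.2135°, lat 102.3092°.
Field: 66.2135/20 → 3 → D, 102.3092/10 → 10 → K; chars DK.
Square: 6.2135/2 → 3, 2.3092/1 → 2; chars 32.
Subsquare: 0.2135/0.0833333 → 2 → c, 0.3092/0.0416667 → 7 → h; chars ch.

DK32ch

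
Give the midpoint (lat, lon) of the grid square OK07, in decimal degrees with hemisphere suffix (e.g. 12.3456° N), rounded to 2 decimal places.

Field O=14, K=10: +14·20° lon, +10·10° lat → SW at lon 100°, lat 10°.
Square 0, 7: +0·2° lon, +7·1° lat → SW at lon 100°, lat 17°.
Cell spans 2° lon × 1° lat. Centre is SW corner plus half of each.
latitude 17.50° N, longitude 101.00° E.

17.50° N, 101.00° E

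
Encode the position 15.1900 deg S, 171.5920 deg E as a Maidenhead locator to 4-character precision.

RH54

Add 180° to longitude and 90° to latitude: 351.59, 74.81.
Field (20°×10°, letters A–R): 351.59/20 → 17 → R, 74.81/10 → 7 → H; chars RH.
Square (2°×1°, digits 0–9): 11.59/2 → 5, 4.81/1 → 4; chars 54.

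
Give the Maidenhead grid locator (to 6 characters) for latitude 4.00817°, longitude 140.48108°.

QJ04fa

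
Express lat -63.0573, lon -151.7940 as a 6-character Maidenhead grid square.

BC46cw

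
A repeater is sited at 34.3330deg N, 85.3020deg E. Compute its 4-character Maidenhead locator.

Shift to the Maidenhead origin (180°W, 90°S): lon 265.30, lat 124.33.
Field: lon ⌊265.30/20⌋ = 13 → N; lat ⌊124.33/10⌋ = 12 → M.
Square: lon ⌊5.30/2⌋ = 2; lat ⌊4.33/1⌋ = 4.

NM24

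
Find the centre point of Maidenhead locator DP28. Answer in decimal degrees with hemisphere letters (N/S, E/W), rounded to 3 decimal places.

68.500° N, 115.000° W

Field D=3, P=15: +3·20° lon, +15·10° lat → SW at lon -120°, lat 60°.
Square 2, 8: +2·2° lon, +8·1° lat → SW at lon -116°, lat 68°.
Cell spans 2° lon × 1° lat. Centre is SW corner plus half of each.
latitude 68.500° N, longitude 115.000° W.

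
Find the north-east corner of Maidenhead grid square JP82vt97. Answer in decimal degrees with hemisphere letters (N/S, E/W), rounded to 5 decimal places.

62.82500° N, 17.83333° E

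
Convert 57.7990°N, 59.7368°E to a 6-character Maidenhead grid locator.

LO97ut

Offset from 180°W / 90°S: lon 239.7368°, lat 147.7990°.
Field: lon ⌊239.7368/20⌋ = 11 → L; lat ⌊147.7990/10⌋ = 14 → O.
Square: lon ⌊19.7368/2⌋ = 9; lat ⌊7.7990/1⌋ = 7.
Subsquare: lon ⌊1.7368/0.0833333⌋ = 20 → u; lat ⌊0.7990/0.0416667⌋ = 19 → t.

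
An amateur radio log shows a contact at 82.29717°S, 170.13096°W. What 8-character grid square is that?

AA47wq48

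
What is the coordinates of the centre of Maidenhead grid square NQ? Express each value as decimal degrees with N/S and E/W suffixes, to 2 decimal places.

75.00° N, 90.00° E

Field N=13, Q=16: +13·20° lon, +16·10° lat → SW at lon 80°, lat 70°.
Cell spans 20° lon × 10° lat. Centre is SW corner plus half of each.
latitude 75.00° N, longitude 90.00° E.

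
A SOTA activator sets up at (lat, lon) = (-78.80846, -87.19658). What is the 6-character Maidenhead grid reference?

EB61je

Offset from 180°W / 90°S: lon 92.8034°, lat 11.1915°.
Field: lon ⌊92.8034/20⌋ = 4 → E; lat ⌊11.1915/10⌋ = 1 → B.
Square: lon ⌊12.8034/2⌋ = 6; lat ⌊1.1915/1⌋ = 1.
Subsquare: lon ⌊0.8034/0.0833333⌋ = 9 → j; lat ⌊0.1915/0.0416667⌋ = 4 → e.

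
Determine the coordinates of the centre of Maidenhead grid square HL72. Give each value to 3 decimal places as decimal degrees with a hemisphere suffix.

Field H=7, L=11: +7·20° lon, +11·10° lat → SW at lon -40°, lat 20°.
Square 7, 2: +7·2° lon, +2·1° lat → SW at lon -26°, lat 22°.
Cell spans 2° lon × 1° lat. Centre is SW corner plus half of each.
latitude 22.500° N, longitude 25.000° W.

22.500° N, 25.000° W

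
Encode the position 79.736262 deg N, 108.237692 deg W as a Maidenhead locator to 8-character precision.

Shift to the Maidenhead origin (180°W, 90°S): lon 71.76231, lat 169.73626.
Field: lon ⌊71.76231/20⌋ = 3 → D; lat ⌊169.73626/10⌋ = 16 → Q.
Square: lon ⌊11.76231/2⌋ = 5; lat ⌊9.73626/1⌋ = 9.
Subsquare: lon ⌊1.76231/0.0833333⌋ = 21 → v; lat ⌊0.73626/0.0416667⌋ = 17 → r.
Extended square: lon ⌊0.01231/0.00833333⌋ = 1; lat ⌊0.02793/0.00416667⌋ = 6.

DQ59vr16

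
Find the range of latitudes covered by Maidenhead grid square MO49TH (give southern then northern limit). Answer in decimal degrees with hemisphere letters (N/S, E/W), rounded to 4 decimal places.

59.2917° N, 59.3333° N

Field M=12, O=14: +12·20° lon, +14·10° lat → SW at lon 60°, lat 50°.
Square 4, 9: +4·2° lon, +9·1° lat → SW at lon 68°, lat 59°.
Subsquare t=19, h=7: +19·0.0833333° lon, +7·0.0416667° lat → SW at lon 69.5833°, lat 59.2917°.
Cell spans 0.0833333° lon × 0.0416667° lat.
south 59.2917° N, north 59.3333° N.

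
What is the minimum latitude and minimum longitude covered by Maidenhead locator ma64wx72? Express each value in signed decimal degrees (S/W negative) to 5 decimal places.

-85.03333, 73.89167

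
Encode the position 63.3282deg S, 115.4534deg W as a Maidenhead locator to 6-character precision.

DC26gq

Add 180° to longitude and 90° to latitude: 64.5466, 26.6718.
Field: lon ⌊64.5466/20⌋ = 3 → D; lat ⌊26.6718/10⌋ = 2 → C.
Square: lon ⌊4.5466/2⌋ = 2; lat ⌊6.6718/1⌋ = 6.
Subsquare: lon ⌊0.5466/0.0833333⌋ = 6 → g; lat ⌊0.6718/0.0416667⌋ = 16 → q.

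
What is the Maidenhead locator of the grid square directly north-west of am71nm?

Longitude subsquare n = 13; −1 → 12 = m.
Latitude subsquare m = 12; +1 → 13 = n.

AM71mn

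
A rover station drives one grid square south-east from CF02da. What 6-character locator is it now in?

CF01ex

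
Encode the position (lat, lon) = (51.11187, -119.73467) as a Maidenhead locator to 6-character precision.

DO01dc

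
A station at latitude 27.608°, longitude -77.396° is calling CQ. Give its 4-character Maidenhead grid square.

Offset from 180°W / 90°S: lon 102.60°, lat 117.61°.
Field: 102.60/20 → 5 → F, 117.61/10 → 11 → L; chars FL.
Square: 2.60/2 → 1, 7.61/1 → 7; chars 17.

FL17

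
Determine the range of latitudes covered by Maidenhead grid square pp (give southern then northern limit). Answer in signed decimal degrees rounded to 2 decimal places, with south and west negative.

60.00, 70.00

Field P=15, P=15: +15·20° lon, +15·10° lat → SW at lon 120°, lat 60°.
Cell spans 20° lon × 10° lat.
south 60.00, north 70.00.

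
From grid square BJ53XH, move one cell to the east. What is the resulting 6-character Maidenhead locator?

BJ63ah

Longitude subsquare x = 23; +1 → 24, wraps to 0 = a, carry into square.
Longitude square 5; +1 → 6.
The latitude characters are unchanged.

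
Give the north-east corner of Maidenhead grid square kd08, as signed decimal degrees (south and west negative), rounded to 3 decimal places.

Field K=10, D=3: +10·20° lon, +3·10° lat → SW at lon 20°, lat -60°.
Square 0, 8: +0·2° lon, +8·1° lat → SW at lon 20°, lat -52°.
Cell spans 2° lon × 1° lat. NE corner is SW corner plus one full cell.
latitude -51.000, longitude 22.000.

-51.000, 22.000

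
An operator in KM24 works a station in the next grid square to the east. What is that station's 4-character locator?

KM34

Longitude square 2; +1 → 3.
The latitude characters are unchanged.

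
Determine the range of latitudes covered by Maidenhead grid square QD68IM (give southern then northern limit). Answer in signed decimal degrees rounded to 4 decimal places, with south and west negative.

-51.5000, -51.4583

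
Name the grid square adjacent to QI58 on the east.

QI68

Longitude square 5; +1 → 6.
The latitude characters are unchanged.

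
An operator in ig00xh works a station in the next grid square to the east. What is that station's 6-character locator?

IG10ah

Longitude subsquare x = 23; +1 → 24, wraps to 0 = a, carry into square.
Longitude square 0; +1 → 1.
The latitude characters are unchanged.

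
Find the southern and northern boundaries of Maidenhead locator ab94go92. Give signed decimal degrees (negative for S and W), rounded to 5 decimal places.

-75.40833, -75.40417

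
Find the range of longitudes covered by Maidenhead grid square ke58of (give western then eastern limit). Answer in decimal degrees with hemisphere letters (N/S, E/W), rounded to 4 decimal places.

Field K=10, E=4: +10·20° lon, +4·10° lat → SW at lon 20°, lat -50°.
Square 5, 8: +5·2° lon, +8·1° lat → SW at lon 30°, lat -42°.
Subsquare o=14, f=5: +14·0.0833333° lon, +5·0.0416667° lat → SW at lon 31.1667°, lat -41.7917°.
Cell spans 0.0833333° lon × 0.0416667° lat.
west 31.1667° E, east 31.2500° E.

31.1667° E, 31.2500° E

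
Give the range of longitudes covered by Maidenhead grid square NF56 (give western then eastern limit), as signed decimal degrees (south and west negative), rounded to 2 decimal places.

Field N=13, F=5: +13·20° lon, +5·10° lat → SW at lon 80°, lat -40°.
Square 5, 6: +5·2° lon, +6·1° lat → SW at lon 90°, lat -34°.
Cell spans 2° lon × 1° lat.
west 90.00, east 92.00.

90.00, 92.00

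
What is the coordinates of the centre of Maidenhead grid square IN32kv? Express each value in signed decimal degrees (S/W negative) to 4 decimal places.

42.8958, -13.1250

Field I=8, N=13: +8·20° lon, +13·10° lat → SW at lon -20°, lat 40°.
Square 3, 2: +3·2° lon, +2·1° lat → SW at lon -14°, lat 42°.
Subsquare k=10, v=21: +10·0.0833333° lon, +21·0.0416667° lat → SW at lon -13.1667°, lat 42.875°.
Cell spans 0.0833333° lon × 0.0416667° lat. Centre is SW corner plus half of each.
latitude 42.8958, longitude -13.1250.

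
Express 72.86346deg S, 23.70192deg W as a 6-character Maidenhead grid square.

HB87dd

Shift to the Maidenhead origin (180°W, 90°S): lon 156.2981, lat 17.1365.
Field: lon ⌊156.2981/20⌋ = 7 → H; lat ⌊17.1365/10⌋ = 1 → B.
Square: lon ⌊16.2981/2⌋ = 8; lat ⌊7.1365/1⌋ = 7.
Subsquare: lon ⌊0.2981/0.0833333⌋ = 3 → d; lat ⌊0.1365/0.0416667⌋ = 3 → d.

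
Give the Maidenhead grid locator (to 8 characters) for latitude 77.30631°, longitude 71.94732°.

Add 180° to longitude and 90° to latitude: 251.94732, 167.30631.
Field: lon ⌊251.94732/20⌋ = 12 → M; lat ⌊167.30631/10⌋ = 16 → Q.
Square: lon ⌊11.94732/2⌋ = 5; lat ⌊7.30631/1⌋ = 7.
Subsquare: lon ⌊1.94732/0.0833333⌋ = 23 → x; lat ⌊0.30631/0.0416667⌋ = 7 → h.
Extended square: lon ⌊0.03065/0.00833333⌋ = 3; lat ⌊0.01464/0.00416667⌋ = 3.

MQ57xh33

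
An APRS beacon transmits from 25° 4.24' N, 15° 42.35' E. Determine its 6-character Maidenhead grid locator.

JL75ub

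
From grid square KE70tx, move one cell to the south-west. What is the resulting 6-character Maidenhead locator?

Longitude subsquare t = 19; −1 → 18 = s.
Latitude subsquare x = 23; −1 → 22 = w.

KE70sw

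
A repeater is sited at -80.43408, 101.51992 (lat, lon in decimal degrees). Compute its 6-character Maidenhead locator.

OA09sn

Offset from 180°W / 90°S: lon 281.5199°, lat 9.5659°.
Field: lon ⌊281.5199/20⌋ = 14 → O; lat ⌊9.5659/10⌋ = 0 → A.
Square: lon ⌊1.5199/2⌋ = 0; lat ⌊9.5659/1⌋ = 9.
Subsquare: lon ⌊1.5199/0.0833333⌋ = 18 → s; lat ⌊0.5659/0.0416667⌋ = 13 → n.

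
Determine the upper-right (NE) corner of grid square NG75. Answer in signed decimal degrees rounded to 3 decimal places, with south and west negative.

-24.000, 96.000

Field N=13, G=6: +13·20° lon, +6·10° lat → SW at lon 80°, lat -30°.
Square 7, 5: +7·2° lon, +5·1° lat → SW at lon 94°, lat -25°.
Cell spans 2° lon × 1° lat. NE corner is SW corner plus one full cell.
latitude -24.000, longitude 96.000.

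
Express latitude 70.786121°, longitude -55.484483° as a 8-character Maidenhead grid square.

Shift to the Maidenhead origin (180°W, 90°S): lon 124.51552, lat 160.78612.
Field: 124.51552/20 → 6 → G, 160.78612/10 → 16 → Q; chars GQ.
Square: 4.51552/2 → 2, 0.78612/1 → 0; chars 20.
Subsquare: 0.51552/0.0833333 → 6 → g, 0.78612/0.0416667 → 18 → s; chars gs.
Extended square: 0.01552/0.00833333 → 1, 0.03612/0.00416667 → 8; chars 18.

GQ20gs18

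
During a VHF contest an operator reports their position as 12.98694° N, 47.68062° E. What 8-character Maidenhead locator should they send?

Shift to the Maidenhead origin (180°W, 90°S): lon 227.68062, lat 102.98694.
Field (20°×10°, letters A–R): 227.68062/20 → 11 → L, 102.98694/10 → 10 → K; chars LK.
Square (2°×1°, digits 0–9): 7.68062/2 → 3, 2.98694/1 → 2; chars 32.
Subsquare (5′×2.5′, letters a–x): 1.68062/0.0833333 → 20 → u, 0.98694/0.0416667 → 23 → x; chars ux.
Extended square (30″×15″, digits 0–9): 0.01395/0.00833333 → 1, 0.02861/0.00416667 → 6; chars 16.

LK32ux16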